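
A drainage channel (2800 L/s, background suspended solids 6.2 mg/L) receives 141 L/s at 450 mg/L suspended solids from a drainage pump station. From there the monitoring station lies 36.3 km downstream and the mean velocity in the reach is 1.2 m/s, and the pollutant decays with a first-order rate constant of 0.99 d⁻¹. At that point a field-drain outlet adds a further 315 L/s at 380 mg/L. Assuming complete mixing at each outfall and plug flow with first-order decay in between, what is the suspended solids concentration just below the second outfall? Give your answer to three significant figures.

54.3 mg/L

Mass balance: C = (2800·6.200 + 141.0·450.0) / 2941 = 80810/2941 = 27.48 mg/L; combined flow 2941 L/s.
Travel time t = 36.3·1000 / 1.2 = 30250 s = 8.403 h.
Applying C = C₀e^(−kt): 27.48 × 0.7071 = 19.43 mg/L.
At the second outfall, C = (2941·19.43 + 315.0·380.0) / (2941 + 315.0) = 54.31 mg/L.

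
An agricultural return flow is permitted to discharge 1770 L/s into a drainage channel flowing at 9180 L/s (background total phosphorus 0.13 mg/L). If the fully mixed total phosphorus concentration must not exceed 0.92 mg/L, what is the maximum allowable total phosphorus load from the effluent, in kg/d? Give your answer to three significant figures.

767 kg/d

Mass balance at the limit: 9180·0.1300 + 1770·Cₑ = 10950·0.92 → Cₑ = 5.017 mg/L.
1770 L/s = 1.770 m³/s. Load = 1.770 m³/s × 5.017 g/m³ × 86 400 s/d = 767.3 kg/d.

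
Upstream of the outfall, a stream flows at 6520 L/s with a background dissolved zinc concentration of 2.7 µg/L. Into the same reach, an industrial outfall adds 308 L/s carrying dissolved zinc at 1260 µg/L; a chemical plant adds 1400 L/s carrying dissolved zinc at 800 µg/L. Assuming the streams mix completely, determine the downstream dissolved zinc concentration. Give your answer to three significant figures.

185 µg/L

After mixing, C = (6520·2.700 + 308.0·1260 + 1400·800.0) / 8228 = 1526000/8228 = 185.4 µg/L.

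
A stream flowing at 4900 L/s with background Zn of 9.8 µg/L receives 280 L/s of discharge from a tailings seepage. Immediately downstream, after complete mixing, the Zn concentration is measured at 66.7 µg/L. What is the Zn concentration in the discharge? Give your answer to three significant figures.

1060 µg/L

Mass balance: 4900·9.800 + 280.0·Cₑ = 5180·66.70
→ Cₑ = (5180·66.70 − 4900·9.800) / 280.0 = 1062 µg/L.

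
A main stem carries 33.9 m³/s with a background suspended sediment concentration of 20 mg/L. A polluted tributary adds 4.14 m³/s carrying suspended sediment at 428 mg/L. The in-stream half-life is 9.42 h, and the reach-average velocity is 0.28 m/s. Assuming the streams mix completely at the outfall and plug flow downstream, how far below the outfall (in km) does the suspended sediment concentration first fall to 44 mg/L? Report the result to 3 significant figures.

After mixing, C = (33.90·20.00 + 4.140·428.0) / 38.04 = 2450/38.04 = 64.40 mg/L.
Half-life 9.42 h → k = ln 2 / 9.42 = 0.07358 h⁻¹ = 1.766 d⁻¹.
Set 64.40·exp(−k·t) = 44 → t = ln(64.40/44)/k = 18640 s = 5.178 h.
Distance = v·t = 0.28·18640 = 5219 m = 5.219 km.

5.22 km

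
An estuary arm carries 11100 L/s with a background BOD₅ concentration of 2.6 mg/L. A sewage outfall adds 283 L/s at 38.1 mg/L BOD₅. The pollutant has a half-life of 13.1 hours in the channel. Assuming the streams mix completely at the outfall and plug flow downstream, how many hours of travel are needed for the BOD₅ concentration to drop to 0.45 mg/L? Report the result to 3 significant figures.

38.7 h

Conservation of mass: C = (11100·2.600 + 283.0·38.10) / 11380 = 39640/11380 = 3.483 mg/L.
Half-life 13.1 h → k = ln 2 / 13.1 = 0.05291 h⁻¹ = 1.270 d⁻¹.
3.483·exp(−k·t) = 0.45 → t = ln(3.483/0.45)/k = 139200 s = 38.67 h.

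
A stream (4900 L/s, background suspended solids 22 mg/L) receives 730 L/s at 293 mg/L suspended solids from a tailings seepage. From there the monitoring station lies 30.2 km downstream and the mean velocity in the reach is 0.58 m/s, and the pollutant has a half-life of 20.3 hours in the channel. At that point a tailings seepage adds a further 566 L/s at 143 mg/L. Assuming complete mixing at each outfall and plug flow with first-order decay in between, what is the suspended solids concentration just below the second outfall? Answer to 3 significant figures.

After mixing, C = (4900·22.00 + 730.0·293.0) / 5630 = 321700/5630 = 57.14 mg/L; combined flow 5630 L/s.
Travel time t = 30.2·1000 / 0.58 = 52070 s = 14.46 h.
Half-life 20.3 h → k = ln 2 / 20.3 = 0.03415 h⁻¹ = 0.8195 d⁻¹.
Decay over the reach: 57.14·exp(−kt) = 57.14·0.6103 = 34.87 mg/L.
Second outfall: C = (5630·34.87 + 566.0·143.0)/6196 = 44.75 mg/L.

44.7 mg/L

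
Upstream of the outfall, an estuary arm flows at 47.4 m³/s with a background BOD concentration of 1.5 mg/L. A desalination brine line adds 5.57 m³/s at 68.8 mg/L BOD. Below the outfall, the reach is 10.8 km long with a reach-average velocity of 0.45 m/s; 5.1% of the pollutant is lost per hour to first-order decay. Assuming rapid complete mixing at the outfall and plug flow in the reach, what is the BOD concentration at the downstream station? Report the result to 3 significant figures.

6.05 mg/L

Conservation of mass: C = (47.40·1.500 + 5.570·68.80) / 52.97 = 454.3/52.97 = 8.577 mg/L.
Travel time t = 10.8·1000 / 0.45 = 24000 s = 6.667 h.
5.1%/h lost → k = −ln(1 − 0.051) = 0.05235 h⁻¹.
First-order decay: C = 8.577·exp(−k·t) = 8.577·0.7054 = 6.050 mg/L.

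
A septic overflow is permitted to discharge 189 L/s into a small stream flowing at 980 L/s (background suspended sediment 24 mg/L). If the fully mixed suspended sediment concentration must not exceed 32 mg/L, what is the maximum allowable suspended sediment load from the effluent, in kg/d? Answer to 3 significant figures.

Mass balance at the limit: 980.0·24.00 + 189.0·Cₑ = 1169·32 → Cₑ = 73.48 mg/L.
189.0 L/s = 0.1890 m³/s. Load = 0.1890 m³/s × 73.48 g/m³ × 86 400 s/d = 1200 kg/d.

1200 kg/d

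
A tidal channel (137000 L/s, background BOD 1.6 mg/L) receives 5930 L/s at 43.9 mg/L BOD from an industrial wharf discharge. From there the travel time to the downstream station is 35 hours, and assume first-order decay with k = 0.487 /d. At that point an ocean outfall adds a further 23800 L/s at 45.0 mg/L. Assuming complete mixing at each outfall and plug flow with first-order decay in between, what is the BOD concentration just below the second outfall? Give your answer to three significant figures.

Mixed concentration C = ΣQC/ΣQ = (137000·1.600 + 5930·43.90) / 142900 = 479500/142900 = 3.355 mg/L; combined flow 142900 L/s.
First-order decay: C = 3.355·exp(−k·t) = 3.355·0.4915 = 1.649 mg/L.
Second outfall: C = (142900·1.649 + 23800·45.00)/166700 = 7.837 mg/L.

7.84 mg/L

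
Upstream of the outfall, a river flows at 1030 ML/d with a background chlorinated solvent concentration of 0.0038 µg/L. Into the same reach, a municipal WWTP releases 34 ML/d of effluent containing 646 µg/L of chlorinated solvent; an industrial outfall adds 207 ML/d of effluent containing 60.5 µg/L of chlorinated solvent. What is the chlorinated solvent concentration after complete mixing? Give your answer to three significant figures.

27.1 µg/L

Flow-weighted average: C = (1030·0.003800 + 34.00·646.0 + 207.0·60.50) / 1271 = 34490/1271 = 27.14 µg/L.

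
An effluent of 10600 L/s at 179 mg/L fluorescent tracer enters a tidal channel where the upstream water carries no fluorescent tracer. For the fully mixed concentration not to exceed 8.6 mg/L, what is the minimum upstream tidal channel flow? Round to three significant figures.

210000 L/s

Set C_mix = 8.6: (Q·0 + 10600·179.0) / (Q + 10600) = 8.6
→ Q = 10600·(179.0 − 8.6)/(8.6 − 0) = 210000 L/s.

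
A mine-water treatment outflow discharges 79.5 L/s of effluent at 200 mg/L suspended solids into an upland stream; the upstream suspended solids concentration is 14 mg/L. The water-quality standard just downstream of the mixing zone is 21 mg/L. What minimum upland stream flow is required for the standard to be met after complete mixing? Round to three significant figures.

Set C_mix = 21: (Q·14.00 + 79.50·200.0) / (Q + 79.50) = 21
→ Q = 79.50·(200.0 − 21)/(21 − 14.00) = 2033 L/s.

2030 L/s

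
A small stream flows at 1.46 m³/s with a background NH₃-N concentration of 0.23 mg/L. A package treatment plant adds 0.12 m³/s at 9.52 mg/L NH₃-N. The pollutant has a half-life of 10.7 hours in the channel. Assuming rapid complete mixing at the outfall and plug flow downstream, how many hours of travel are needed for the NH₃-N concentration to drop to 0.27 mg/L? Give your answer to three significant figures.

After mixing, C = (1.460·0.2300 + 0.1200·9.520) / 1.580 = 1.478/1.580 = 0.9356 mg/L.
Half-life 10.7 h → k = ln 2 / 10.7 = 0.06478 h⁻¹ = 1.555 d⁻¹.
0.9356·exp(−k·t) = 0.27 → t = ln(0.9356/0.27)/k = 69060 s = 19.18 h.

19.2 h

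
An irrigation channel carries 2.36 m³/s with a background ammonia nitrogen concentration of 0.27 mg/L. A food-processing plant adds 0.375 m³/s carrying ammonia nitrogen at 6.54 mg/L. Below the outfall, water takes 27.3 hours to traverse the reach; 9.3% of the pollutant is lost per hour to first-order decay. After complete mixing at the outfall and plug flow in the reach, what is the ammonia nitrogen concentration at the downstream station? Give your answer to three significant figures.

Flow-weighted average: C = (2.360·0.2700 + 0.3750·6.540) / 2.735 = 3.090/2.735 = 1.130 mg/L.
9.3%/h lost → k = −ln(1 − 0.093) = 0.09761 h⁻¹.
Applying C = C₀e^(−kt): 1.130 × 0.06961 = 0.07864 mg/L.

0.0786 mg/L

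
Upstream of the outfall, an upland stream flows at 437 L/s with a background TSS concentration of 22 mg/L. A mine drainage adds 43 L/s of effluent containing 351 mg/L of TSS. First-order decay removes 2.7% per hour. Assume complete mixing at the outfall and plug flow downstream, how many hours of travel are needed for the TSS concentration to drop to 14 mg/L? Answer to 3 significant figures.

After mixing, C = (437.0·22.00 + 43.00·351.0) / 480.0 = 24710/480.0 = 51.47 mg/L.
2.7%/h lost → k = −ln(1 − 0.027) = 0.02737 h⁻¹.
51.47·exp(−k·t) = 14 → t = ln(51.47/14)/k = 171200 s = 47.57 h.

47.6 h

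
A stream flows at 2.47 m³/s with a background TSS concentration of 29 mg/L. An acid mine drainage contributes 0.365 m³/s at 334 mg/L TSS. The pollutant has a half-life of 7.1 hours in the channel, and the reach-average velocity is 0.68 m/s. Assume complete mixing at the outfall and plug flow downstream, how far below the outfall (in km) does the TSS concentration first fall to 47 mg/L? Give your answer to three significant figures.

Mixed concentration C = ΣQC/ΣQ = (2.470·29.00 + 0.3650·334.0) / 2.835 = 193.5/2.835 = 68.27 mg/L.
Half-life 7.1 h → k = ln 2 / 7.1 = 0.09763 h⁻¹ = 2.343 d⁻¹.
Set 68.27·exp(−k·t) = 47 → t = ln(68.27/47)/k = 13770 s = 3.824 h.
Distance = v·t = 0.68·13770 = 9360 m = 9.360 km.

9.36 km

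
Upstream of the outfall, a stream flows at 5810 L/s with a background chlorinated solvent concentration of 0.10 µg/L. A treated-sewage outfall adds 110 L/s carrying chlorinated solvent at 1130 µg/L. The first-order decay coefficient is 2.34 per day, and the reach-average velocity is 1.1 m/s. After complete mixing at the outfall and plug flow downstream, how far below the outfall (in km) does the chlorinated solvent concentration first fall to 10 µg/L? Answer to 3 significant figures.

30.3 km

After mixing, C = (5810·0.1000 + 110.0·1130) / 5920 = 124900/5920 = 21.09 µg/L.
Set 21.09·exp(−k·t) = 10 → t = ln(21.09/10)/k = 27560 s = 7.656 h.
Distance = v·t = 1.1·27560 = 30320 m = 30.32 km.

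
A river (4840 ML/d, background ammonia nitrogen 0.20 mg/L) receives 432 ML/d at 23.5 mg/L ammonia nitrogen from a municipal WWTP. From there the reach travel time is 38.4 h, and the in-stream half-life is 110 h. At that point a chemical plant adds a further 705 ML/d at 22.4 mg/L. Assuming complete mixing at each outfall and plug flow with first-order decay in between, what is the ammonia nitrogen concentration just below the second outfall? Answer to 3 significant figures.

4.10 mg/L

After mixing, C = (4840·0.2000 + 432.0·23.50) / 5272 = 11120/5272 = 2.109 mg/L; combined flow 5272 ML/d.
Half-life 110 h → k = ln 2 / 110 = 0.006301 h⁻¹ = 0.1512 d⁻¹.
Applying C = C₀e^(−kt): 2.109 × 0.7851 = 1.656 mg/L.
Second outfall: C = (5272·1.656 + 705.0·22.40)/5977 = 4.103 mg/L.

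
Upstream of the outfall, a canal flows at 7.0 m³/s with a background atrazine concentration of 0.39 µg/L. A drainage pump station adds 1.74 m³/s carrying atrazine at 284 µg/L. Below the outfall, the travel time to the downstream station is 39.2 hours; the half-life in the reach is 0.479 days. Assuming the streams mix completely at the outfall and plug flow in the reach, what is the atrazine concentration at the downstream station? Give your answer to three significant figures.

After mixing, C = (7.000·0.3900 + 1.740·284.0) / 8.740 = 496.9/8.740 = 56.85 µg/L.
Half-life 0.479 d → k = ln 2 / 0.479 = 1.447 d⁻¹.
Decay over the reach: 56.85·exp(−kt) = 56.85·0.09409 = 5.349 µg/L.

5.35 µg/L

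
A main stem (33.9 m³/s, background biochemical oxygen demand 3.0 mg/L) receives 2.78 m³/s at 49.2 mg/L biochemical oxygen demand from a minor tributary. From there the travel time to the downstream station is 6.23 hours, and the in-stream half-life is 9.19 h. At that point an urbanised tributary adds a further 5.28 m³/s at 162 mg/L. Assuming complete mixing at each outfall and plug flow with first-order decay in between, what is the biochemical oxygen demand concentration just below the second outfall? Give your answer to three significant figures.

Flow-weighted average: C = (33.90·3.000 + 2.780·49.20) / 36.68 = 238.5/36.68 = 6.502 mg/L; combined flow 36.68 m³/s.
Half-life 9.19 h → k = ln 2 / 9.19 = 0.07542 h⁻¹ = 1.810 d⁻¹.
Applying C = C₀e^(−kt): 6.502 × 0.6251 = 4.064 mg/L.
Second outfall: C = (36.68·4.064 + 5.280·162.0)/41.96 = 23.94 mg/L.

23.9 mg/L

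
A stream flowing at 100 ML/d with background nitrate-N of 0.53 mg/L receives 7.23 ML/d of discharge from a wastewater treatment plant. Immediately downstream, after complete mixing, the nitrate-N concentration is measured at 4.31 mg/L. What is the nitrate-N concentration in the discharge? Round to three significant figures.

Mass balance: 100.0·0.5300 + 7.230·Cₑ = 107.2·4.310
→ Cₑ = (107.2·4.310 − 100.0·0.5300) / 7.230 = 56.59 mg/L.

56.6 mg/L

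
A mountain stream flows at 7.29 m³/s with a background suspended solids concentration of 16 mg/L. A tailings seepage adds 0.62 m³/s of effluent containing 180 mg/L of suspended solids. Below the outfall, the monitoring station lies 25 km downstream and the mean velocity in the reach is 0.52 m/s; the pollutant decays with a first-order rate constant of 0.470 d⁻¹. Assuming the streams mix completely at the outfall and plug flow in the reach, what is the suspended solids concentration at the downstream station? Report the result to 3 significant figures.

22.2 mg/L

After mixing, C = (7.290·16.00 + 0.6200·180.0) / 7.910 = 228.2/7.910 = 28.85 mg/L.
Travel time t = 25·1000 / 0.52 = 48080 s = 13.35 h.
Applying C = C₀e^(−kt): 28.85 × 0.7699 = 22.21 mg/L.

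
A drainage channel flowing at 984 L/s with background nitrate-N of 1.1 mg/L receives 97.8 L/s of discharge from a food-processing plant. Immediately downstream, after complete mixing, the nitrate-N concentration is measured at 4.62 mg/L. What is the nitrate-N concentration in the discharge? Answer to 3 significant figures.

40.0 mg/L

Mass balance: 984.0·1.100 + 97.80·Cₑ = 1082·4.620
→ Cₑ = (1082·4.620 − 984.0·1.100) / 97.80 = 40.04 mg/L.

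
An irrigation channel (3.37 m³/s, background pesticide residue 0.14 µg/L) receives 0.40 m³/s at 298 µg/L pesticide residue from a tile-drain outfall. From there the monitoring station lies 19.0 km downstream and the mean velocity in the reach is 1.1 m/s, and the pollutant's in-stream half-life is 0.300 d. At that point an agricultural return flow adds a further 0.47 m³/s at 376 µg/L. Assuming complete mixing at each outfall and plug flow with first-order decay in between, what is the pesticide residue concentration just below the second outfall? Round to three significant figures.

59.5 µg/L

Conservation of mass: C = (3.370·0.1400 + 0.4000·298.0) / 3.770 = 119.7/3.770 = 31.74 µg/L; combined flow 3.770 m³/s.
Travel time t = 19.0·1000 / 1.1 = 17270 s = 4.798 h.
Half-life 0.300 d → k = ln 2 / 0.300 = 2.310 d⁻¹.
After decay, C = 31.74 × e^(−kt) = 31.74 × 0.6301 = 20.00 µg/L.
At the second outfall, C = (3.770·20.00 + 0.4700·376.0) / (3.770 + 0.4700) = 59.46 µg/L.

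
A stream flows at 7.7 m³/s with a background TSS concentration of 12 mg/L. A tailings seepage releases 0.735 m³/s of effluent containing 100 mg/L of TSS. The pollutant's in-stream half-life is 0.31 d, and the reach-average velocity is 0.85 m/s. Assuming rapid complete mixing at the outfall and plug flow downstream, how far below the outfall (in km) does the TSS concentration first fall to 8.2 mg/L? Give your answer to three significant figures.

Mixed concentration C = ΣQC/ΣQ = (7.700·12.00 + 0.7350·100.0) / 8.435 = 165.9/8.435 = 19.67 mg/L.
Half-life 0.31 d → k = ln 2 / 0.31 = 2.236 d⁻¹.
Set 19.67·exp(−k·t) = 8.2 → t = ln(19.67/8.2)/k = 33810 s = 9.390 h.
Distance = v·t = 0.85·33810 = 28730 m = 28.73 km.

28.7 km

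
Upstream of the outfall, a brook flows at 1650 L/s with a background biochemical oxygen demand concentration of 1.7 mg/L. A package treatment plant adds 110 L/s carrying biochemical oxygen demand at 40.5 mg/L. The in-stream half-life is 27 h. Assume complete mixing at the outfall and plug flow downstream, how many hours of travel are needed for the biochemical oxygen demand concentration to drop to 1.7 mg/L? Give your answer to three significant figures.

After mixing, C = (1650·1.700 + 110.0·40.50) / 1760 = 7260/1760 = 4.125 mg/L.
Half-life 27 h → k = ln 2 / 27 = 0.02567 h⁻¹ = 0.6161 d⁻¹.
4.125·exp(−k·t) = 1.7 → t = ln(4.125/1.7)/k = 124300 s = 34.53 h.

34.5 h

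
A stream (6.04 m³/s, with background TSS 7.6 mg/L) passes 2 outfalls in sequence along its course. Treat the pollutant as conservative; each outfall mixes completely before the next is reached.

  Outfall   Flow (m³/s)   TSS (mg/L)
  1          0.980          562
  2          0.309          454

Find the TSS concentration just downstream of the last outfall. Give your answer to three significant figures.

Below outfall 1: Q → 7.020 m³/s, C = (6.040·7.600 + 0.9800·562.0)/7.020 = 84.99 mg/L.
Below outfall 2: Q → 7.329 m³/s, C = (7.020·84.99 + 0.3090·454.0)/7.329 = 100.6 mg/L.

101 mg/L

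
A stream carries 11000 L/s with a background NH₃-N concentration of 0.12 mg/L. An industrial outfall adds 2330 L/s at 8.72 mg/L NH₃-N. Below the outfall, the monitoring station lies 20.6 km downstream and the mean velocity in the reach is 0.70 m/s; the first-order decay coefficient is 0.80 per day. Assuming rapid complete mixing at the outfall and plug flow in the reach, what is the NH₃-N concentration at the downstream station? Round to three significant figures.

1.24 mg/L

Mixed concentration C = ΣQC/ΣQ = (11000·0.1200 + 2330·8.720) / 13330 = 21640/13330 = 1.623 mg/L.
Travel time t = 20.6·1000 / 0.70 = 29430 s = 8.175 h.
Applying C = C₀e^(−kt): 1.623 × 0.7615 = 1.236 mg/L.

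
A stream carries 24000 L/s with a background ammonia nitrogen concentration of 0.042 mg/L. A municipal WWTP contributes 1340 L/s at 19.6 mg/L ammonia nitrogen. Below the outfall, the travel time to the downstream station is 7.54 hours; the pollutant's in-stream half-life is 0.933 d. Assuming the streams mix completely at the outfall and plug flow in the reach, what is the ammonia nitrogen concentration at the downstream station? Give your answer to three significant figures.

0.852 mg/L

Conservation of mass: C = (24000·0.04200 + 1340·19.60) / 25340 = 27270/25340 = 1.076 mg/L.
Half-life 0.933 d → k = ln 2 / 0.933 = 0.7429 d⁻¹.
After decay, C = 1.076 × e^(−kt) = 1.076 × 0.7918 = 0.8522 mg/L.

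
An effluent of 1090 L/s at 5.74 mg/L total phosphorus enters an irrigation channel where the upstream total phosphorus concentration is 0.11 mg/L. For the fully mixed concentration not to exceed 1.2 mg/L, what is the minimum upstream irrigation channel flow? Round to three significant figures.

4540 L/s

Set C_mix = 1.2: (Q·0.1100 + 1090·5.740) / (Q + 1090) = 1.2
→ Q = 1090·(5.740 − 1.2)/(1.2 − 0.1100) = 4540 L/s.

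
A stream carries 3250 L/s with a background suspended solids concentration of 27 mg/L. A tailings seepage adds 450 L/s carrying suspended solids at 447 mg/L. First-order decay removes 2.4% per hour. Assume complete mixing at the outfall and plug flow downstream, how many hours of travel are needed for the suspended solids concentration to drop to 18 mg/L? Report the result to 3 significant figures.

60.4 h

Conservation of mass: C = (3250·27.00 + 450.0·447.0) / 3700 = 288900/3700 = 78.08 mg/L.
2.4%/h lost → k = −ln(1 − 0.024) = 0.02429 h⁻¹.
78.08·exp(−k·t) = 18 → t = ln(78.08/18)/k = 217500 s = 60.40 h.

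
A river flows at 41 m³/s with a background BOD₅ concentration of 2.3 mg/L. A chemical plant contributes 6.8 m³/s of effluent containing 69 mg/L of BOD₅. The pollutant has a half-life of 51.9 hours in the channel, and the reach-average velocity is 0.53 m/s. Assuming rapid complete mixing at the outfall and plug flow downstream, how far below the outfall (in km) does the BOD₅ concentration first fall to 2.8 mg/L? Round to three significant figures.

Mixed concentration C = ΣQC/ΣQ = (41.00·2.300 + 6.800·69.00) / 47.80 = 563.5/47.80 = 11.79 mg/L.
Half-life 51.9 h → k = ln 2 / 51.9 = 0.01336 h⁻¹ = 0.3205 d⁻¹.
Set 11.79·exp(−k·t) = 2.8 → t = ln(11.79/2.8)/k = 387500 s = 107.6 h.
Distance = v·t = 0.53·387500 = 205400 m = 205.4 km.

205 km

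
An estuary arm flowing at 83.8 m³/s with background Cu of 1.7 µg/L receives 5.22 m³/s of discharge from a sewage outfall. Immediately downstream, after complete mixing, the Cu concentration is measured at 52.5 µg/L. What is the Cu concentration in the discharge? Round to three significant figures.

Mass balance: 83.80·1.700 + 5.220·Cₑ = 89.02·52.50
→ Cₑ = (89.02·52.50 − 83.80·1.700) / 5.220 = 868.0 µg/L.

868 µg/L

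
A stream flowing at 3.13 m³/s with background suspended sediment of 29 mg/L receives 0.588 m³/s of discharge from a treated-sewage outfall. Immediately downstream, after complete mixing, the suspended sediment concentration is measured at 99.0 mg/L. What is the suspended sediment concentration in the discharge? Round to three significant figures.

Mass balance: 3.130·29.00 + 0.5880·Cₑ = 3.718·99.00
→ Cₑ = (3.718·99.00 − 3.130·29.00) / 0.5880 = 471.6 mg/L.

472 mg/L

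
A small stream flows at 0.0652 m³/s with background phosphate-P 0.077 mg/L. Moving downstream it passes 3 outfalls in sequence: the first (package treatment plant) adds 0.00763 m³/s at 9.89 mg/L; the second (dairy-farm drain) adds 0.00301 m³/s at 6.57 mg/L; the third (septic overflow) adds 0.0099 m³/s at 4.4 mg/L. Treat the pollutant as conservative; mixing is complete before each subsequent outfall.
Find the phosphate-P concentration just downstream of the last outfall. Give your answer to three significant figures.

Below outfall 1: Q → 0.07283 m³/s, C = (0.06520·0.07700 + 0.007630·9.890)/0.07283 = 1.105 mg/L.
Below outfall 2: Q → 0.07584 m³/s, C = (0.07283·1.105 + 0.003010·6.570)/0.07584 = 1.322 mg/L.
Below outfall 3: Q → 0.08574 m³/s, C = (0.07584·1.322 + 0.009900·4.400)/0.08574 = 1.677 mg/L.

1.68 mg/L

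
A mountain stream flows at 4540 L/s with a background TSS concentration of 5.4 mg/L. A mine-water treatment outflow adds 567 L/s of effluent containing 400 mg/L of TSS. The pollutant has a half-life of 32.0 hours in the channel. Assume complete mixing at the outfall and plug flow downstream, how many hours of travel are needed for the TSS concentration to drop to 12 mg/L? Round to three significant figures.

After mixing, C = (4540·5.400 + 567.0·400.0) / 5107 = 251300/5107 = 49.21 mg/L.
Half-life 32.0 h → k = ln 2 / 32.0 = 0.02166 h⁻¹ = 0.5199 d⁻¹.
49.21·exp(−k·t) = 12 → t = ln(49.21/12)/k = 234500 s = 65.15 h.

65.1 h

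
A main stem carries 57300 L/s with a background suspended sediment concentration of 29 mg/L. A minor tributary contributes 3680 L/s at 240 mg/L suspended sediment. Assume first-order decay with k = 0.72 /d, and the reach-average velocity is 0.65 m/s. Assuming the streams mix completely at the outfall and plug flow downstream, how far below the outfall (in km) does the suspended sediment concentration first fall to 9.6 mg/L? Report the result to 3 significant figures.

115 km

Flow-weighted average: C = (57300·29.00 + 3680·240.0) / 60980 = 2545000/60980 = 41.73 mg/L.
Set 41.73·exp(−k·t) = 9.6 → t = ln(41.73/9.6)/k = 176300 s = 48.98 h.
Distance = v·t = 0.65·176300 = 114600 m = 114.6 km.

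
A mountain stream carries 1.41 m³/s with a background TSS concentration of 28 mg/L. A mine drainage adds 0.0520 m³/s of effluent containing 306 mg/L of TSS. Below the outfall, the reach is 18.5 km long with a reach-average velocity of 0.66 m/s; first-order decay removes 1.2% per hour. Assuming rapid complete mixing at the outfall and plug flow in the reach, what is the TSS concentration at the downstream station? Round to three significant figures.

34.5 mg/L

Mass balance: C = (1.410·28.00 + 0.05200·306.0) / 1.462 = 55.39/1.462 = 37.89 mg/L.
Travel time t = 18.5·1000 / 0.66 = 28030 s = 7.786 h.
1.2%/h lost → k = −ln(1 − 0.012) = 0.01207 h⁻¹.
Applying C = C₀e^(−kt): 37.89 × 0.9103 = 34.49 mg/L.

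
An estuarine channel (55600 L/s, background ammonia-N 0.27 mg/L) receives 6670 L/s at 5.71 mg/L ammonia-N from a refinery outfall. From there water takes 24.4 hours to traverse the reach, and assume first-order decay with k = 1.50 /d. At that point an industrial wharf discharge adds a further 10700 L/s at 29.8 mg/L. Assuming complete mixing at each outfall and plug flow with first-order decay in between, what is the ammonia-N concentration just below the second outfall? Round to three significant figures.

Conservation of mass: C = (55600·0.2700 + 6670·5.710) / 62270 = 53100/62270 = 0.8527 mg/L; combined flow 62270 L/s.
Decay over the reach: 0.8527·exp(−kt) = 0.8527·0.2176 = 0.1856 mg/L.
At the second outfall, C = (62270·0.1856 + 10700·29.80) / (62270 + 10700) = 4.528 mg/L.

4.53 mg/L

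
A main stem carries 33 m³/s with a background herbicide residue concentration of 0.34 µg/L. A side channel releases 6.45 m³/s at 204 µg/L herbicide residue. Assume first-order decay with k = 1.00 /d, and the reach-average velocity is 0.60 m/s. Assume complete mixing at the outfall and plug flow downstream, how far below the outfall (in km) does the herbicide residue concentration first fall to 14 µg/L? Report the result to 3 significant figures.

Mass balance: C = (33.00·0.3400 + 6.450·204.0) / 39.45 = 1327/39.45 = 33.64 µg/L.
Set 33.64·exp(−k·t) = 14 → t = ln(33.64/14)/k = 75740 s = 21.04 h.
Distance = v·t = 0.60·75740 = 45440 m = 45.44 km.

45.4 km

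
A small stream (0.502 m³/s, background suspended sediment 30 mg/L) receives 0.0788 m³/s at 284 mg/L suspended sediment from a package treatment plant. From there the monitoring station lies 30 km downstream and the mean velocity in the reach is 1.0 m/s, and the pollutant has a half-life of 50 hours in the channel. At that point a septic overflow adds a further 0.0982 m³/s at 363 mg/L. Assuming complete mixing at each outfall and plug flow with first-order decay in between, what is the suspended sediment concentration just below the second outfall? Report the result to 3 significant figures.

102 mg/L

After mixing, C = (0.5020·30.00 + 0.07880·284.0) / 0.5808 = 37.44/0.5808 = 64.46 mg/L; combined flow 0.5808 m³/s.
Travel time t = 30·1000 / 1.0 = 30000 s = 8.333 h.
Half-life 50 h → k = ln 2 / 50 = 0.01386 h⁻¹ = 0.3327 d⁻¹.
Applying C = C₀e^(−kt): 64.46 × 0.8909 = 57.43 mg/L.
Second outfall: C = (0.5808·57.43 + 0.09820·363.0)/0.6790 = 101.6 mg/L.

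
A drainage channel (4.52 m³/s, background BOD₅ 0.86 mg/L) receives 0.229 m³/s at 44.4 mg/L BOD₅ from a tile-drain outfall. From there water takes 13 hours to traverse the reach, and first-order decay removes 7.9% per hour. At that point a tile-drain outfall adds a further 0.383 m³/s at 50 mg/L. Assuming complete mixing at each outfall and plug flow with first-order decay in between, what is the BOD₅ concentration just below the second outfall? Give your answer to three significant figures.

4.67 mg/L

Conservation of mass: C = (4.520·0.8600 + 0.2290·44.40) / 4.749 = 14.05/4.749 = 2.960 mg/L; combined flow 4.749 m³/s.
7.9%/h lost → k = −ln(1 − 0.079) = 0.08230 h⁻¹.
First-order decay: C = 2.960·exp(−k·t) = 2.960·0.3431 = 1.015 mg/L.
Second outfall: C = (4.749·1.015 + 0.3830·50.00)/5.132 = 4.671 mg/L.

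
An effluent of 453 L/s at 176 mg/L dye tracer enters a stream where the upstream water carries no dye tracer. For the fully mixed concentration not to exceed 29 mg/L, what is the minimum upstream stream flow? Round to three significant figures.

Set C_mix = 29: (Q·0 + 453.0·176.0) / (Q + 453.0) = 29
→ Q = 453.0·(176.0 − 29)/(29 − 0) = 2296 L/s.

2300 L/s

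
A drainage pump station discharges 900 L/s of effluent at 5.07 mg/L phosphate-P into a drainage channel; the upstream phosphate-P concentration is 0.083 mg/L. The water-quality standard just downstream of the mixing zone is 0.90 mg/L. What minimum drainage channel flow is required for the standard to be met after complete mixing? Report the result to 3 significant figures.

4590 L/s

Set C_mix = 0.90: (Q·0.08300 + 900.0·5.070) / (Q + 900.0) = 0.90
→ Q = 900.0·(5.070 − 0.90)/(0.90 − 0.08300) = 4594 L/s.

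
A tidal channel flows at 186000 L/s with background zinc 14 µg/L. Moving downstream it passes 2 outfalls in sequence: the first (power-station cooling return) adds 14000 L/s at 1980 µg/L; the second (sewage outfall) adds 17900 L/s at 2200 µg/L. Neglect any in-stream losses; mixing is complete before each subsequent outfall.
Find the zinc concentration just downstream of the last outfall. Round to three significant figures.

320 µg/L

Below outfall 1: Q → 200000 L/s, C = (186000·14.00 + 14000·1980)/200000 = 151.6 µg/L.
Below outfall 2: Q → 217900 L/s, C = (200000·151.6 + 17900·2200)/217900 = 319.9 µg/L.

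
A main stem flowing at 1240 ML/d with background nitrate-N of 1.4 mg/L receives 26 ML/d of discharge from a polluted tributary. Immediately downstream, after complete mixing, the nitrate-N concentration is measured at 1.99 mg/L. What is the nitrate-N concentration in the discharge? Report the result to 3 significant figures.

Mass balance: 1240·1.400 + 26.00·Cₑ = 1266·1.990
→ Cₑ = (1266·1.990 − 1240·1.400) / 26.00 = 30.13 mg/L.

30.1 mg/L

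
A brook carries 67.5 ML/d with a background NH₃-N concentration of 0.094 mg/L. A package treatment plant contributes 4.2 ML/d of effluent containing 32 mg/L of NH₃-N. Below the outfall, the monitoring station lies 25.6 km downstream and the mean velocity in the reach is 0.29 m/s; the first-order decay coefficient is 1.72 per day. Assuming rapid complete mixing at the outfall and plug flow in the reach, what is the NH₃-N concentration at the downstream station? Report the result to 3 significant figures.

After mixing, C = (67.50·0.09400 + 4.200·32.00) / 71.70 = 140.7/71.70 = 1.963 mg/L.
Travel time t = 25.6·1000 / 0.29 = 88280 s = 24.52 h.
Applying C = C₀e^(−kt): 1.963 × 0.1725 = 0.3386 mg/L.

0.339 mg/L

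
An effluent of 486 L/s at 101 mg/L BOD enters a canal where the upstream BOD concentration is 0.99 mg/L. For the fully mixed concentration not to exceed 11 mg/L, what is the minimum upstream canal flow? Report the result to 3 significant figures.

Set C_mix = 11: (Q·0.9900 + 486.0·101.0) / (Q + 486.0) = 11
→ Q = 486.0·(101.0 − 11)/(11 − 0.9900) = 4370 L/s.

4370 L/s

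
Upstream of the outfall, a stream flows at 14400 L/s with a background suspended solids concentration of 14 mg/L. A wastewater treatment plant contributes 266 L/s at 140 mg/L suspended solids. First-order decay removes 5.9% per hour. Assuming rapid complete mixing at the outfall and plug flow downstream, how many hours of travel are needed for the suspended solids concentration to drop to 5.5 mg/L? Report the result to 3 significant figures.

After mixing, C = (14400·14.00 + 266.0·140.0) / 14670 = 238800/14670 = 16.29 mg/L.
5.9%/h lost → k = −ln(1 − 0.059) = 0.06081 h⁻¹.
16.29·exp(−k·t) = 5.5 → t = ln(16.29/5.5)/k = 64260 s = 17.85 h.

17.9 h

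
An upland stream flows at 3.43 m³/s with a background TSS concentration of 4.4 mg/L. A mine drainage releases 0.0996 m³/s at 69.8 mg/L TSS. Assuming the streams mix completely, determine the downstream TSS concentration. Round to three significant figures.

6.25 mg/L

Flow-weighted average: C = (3.430·4.400 + 0.09960·69.80) / 3.530 = 22.04/3.530 = 6.245 mg/L.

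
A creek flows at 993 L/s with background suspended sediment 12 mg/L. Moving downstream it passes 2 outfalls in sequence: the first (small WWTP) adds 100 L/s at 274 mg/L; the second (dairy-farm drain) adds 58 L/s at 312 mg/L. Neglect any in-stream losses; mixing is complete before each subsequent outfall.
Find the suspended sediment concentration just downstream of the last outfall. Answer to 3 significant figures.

49.9 mg/L

After outfall 1: Q = 993.0 + 100.0 = 1093 L/s; C = (993.0·12.00 + 100.0·274.0)/1093 = 35.97 mg/L.
After outfall 2: Q = 1093 + 58.00 = 1151 L/s; C = (1093·35.97 + 58.00·312.0)/1151 = 49.88 mg/L.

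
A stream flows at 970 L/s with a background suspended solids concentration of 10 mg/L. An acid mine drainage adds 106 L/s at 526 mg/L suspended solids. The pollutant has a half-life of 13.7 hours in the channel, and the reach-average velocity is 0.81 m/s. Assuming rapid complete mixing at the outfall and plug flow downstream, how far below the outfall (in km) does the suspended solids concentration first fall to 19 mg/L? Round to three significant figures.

67.1 km

Mass balance: C = (970.0·10.00 + 106.0·526.0) / 1076 = 65460/1076 = 60.83 mg/L.
Half-life 13.7 h → k = ln 2 / 13.7 = 0.05059 h⁻¹ = 1.214 d⁻¹.
Set 60.83·exp(−k·t) = 19 → t = ln(60.83/19)/k = 82800 s = 23.00 h.
Distance = v·t = 0.81·82800 = 67070 m = 67.07 km.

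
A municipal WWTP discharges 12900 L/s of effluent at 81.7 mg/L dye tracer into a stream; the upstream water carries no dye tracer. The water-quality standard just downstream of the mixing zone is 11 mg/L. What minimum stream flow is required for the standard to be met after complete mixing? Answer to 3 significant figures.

82900 L/s

Set C_mix = 11: (Q·0 + 12900·81.70) / (Q + 12900) = 11
→ Q = 12900·(81.70 − 11)/(11 − 0) = 82910 L/s.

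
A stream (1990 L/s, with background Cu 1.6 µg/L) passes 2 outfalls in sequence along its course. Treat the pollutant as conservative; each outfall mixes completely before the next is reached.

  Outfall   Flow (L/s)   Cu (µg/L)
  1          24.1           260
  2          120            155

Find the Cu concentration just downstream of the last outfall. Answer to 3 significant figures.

After outfall 1: Q = 1990 + 24.10 = 2014 L/s; C = (1990·1.600 + 24.10·260.0)/2014 = 4.692 µg/L.
After outfall 2: Q = 2014 + 120.0 = 2134 L/s; C = (2014·4.692 + 120.0·155.0)/2134 = 13.14 µg/L.

13.1 µg/L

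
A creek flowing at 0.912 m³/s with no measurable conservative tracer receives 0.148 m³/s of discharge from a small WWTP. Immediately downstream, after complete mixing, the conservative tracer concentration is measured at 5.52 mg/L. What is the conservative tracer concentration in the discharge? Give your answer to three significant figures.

Mass balance: 0.9120·0 + 0.1480·Cₑ = 1.060·5.520
→ Cₑ = (1.060·5.520 − 0.9120·0) / 0.1480 = 39.54 mg/L.

39.5 mg/L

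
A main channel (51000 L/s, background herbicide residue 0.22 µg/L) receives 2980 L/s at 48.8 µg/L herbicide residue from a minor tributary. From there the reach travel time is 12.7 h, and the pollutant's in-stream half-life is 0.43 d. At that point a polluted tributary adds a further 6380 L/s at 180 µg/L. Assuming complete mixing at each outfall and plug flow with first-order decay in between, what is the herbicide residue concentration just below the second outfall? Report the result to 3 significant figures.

20.1 µg/L

Mixed concentration C = ΣQC/ΣQ = (51000·0.2200 + 2980·48.80) / 53980 = 156600/53980 = 2.902 µg/L; combined flow 53980 L/s.
Half-life 0.43 d → k = ln 2 / 0.43 = 1.612 d⁻¹.
Decay over the reach: 2.902·exp(−kt) = 2.902·0.4261 = 1.237 µg/L.
At the second outfall, C = (53980·1.237 + 6380·180.0) / (53980 + 6380) = 20.13 µg/L.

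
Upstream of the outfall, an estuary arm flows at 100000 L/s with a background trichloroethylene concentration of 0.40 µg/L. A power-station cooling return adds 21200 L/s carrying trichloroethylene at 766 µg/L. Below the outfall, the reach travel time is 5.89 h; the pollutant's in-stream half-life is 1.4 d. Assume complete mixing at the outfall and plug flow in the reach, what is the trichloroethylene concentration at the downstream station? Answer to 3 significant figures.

119 µg/L

Flow-weighted average: C = (100000·0.4000 + 21200·766.0) / 121200 = 16280000/121200 = 134.3 µg/L.
Half-life 1.4 d → k = ln 2 / 1.4 = 0.4951 d⁻¹.
First-order decay: C = 134.3·exp(−k·t) = 134.3·0.8856 = 118.9 µg/L.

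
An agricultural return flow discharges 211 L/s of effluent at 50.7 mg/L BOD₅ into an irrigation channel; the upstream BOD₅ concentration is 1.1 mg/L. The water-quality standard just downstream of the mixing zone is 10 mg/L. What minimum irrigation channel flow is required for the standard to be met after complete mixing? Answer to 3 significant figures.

Set C_mix = 10: (Q·1.100 + 211.0·50.70) / (Q + 211.0) = 10
→ Q = 211.0·(50.70 − 10)/(10 − 1.100) = 964.9 L/s.

965 L/s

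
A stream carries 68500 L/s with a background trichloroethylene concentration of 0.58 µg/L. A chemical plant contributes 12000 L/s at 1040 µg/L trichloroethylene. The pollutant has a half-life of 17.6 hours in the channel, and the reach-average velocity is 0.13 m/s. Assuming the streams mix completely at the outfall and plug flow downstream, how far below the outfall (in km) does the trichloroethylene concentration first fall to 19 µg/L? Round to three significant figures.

Mass balance: C = (68500·0.5800 + 12000·1040) / 80500 = 12520000/80500 = 155.5 µg/L.
Half-life 17.6 h → k = ln 2 / 17.6 = 0.03938 h⁻¹ = 0.9452 d⁻¹.
Set 155.5·exp(−k·t) = 19 → t = ln(155.5/19)/k = 192200 s = 53.38 h.
Distance = v·t = 0.13·192200 = 24980 m = 24.98 km.

25.0 km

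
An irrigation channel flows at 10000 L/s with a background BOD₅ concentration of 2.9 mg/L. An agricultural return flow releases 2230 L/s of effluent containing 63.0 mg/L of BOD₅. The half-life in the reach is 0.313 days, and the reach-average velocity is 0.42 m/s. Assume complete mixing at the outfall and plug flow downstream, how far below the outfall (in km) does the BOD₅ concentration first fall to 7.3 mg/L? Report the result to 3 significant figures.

Mass balance: C = (10000·2.900 + 2230·63.00) / 12230 = 169500/12230 = 13.86 mg/L.
Half-life 0.313 d → k = ln 2 / 0.313 = 2.215 d⁻¹.
Set 13.86·exp(−k·t) = 7.3 → t = ln(13.86/7.3)/k = 25010 s = 6.947 h.
Distance = v·t = 0.42·25010 = 10500 m = 10.50 km.

10.5 km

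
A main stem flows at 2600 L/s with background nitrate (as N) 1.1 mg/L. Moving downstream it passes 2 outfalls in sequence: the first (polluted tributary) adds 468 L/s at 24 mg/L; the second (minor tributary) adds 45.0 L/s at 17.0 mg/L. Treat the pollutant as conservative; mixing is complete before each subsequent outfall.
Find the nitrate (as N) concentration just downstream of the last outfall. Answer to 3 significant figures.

4.77 mg/L

Outfall 1: combined Q = 3068 L/s; C = (2600·1.100 + 468.0·24.00)/3068 = 4.593 mg/L.
Outfall 2: combined Q = 3113 L/s; C = (3068·4.593 + 45.00·17.00)/3113 = 4.773 mg/L.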